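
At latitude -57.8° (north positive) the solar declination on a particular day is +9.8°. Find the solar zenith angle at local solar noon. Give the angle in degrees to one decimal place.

67.6°

At local solar noon the hour angle is zero, so the zenith angle is |φ − δ| = |-57.8° − (9.8°)| = 67.6°.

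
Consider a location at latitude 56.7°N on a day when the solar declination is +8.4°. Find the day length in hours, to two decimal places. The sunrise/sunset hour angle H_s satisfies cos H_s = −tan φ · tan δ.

The sunset hour angle satisfies cos H_s = −tan φ tan δ = -0.2248, giving H_s = 102.99°.
Day length = 2 H_s / 15° h⁻¹ = 205.98° / 15 = 13.732 h.

13.73 hours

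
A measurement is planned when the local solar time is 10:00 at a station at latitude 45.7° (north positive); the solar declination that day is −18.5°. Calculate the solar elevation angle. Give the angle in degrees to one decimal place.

Hour angle H = 15° × (10 − 12) = -30.00°.
cos θ_z = sin φ sin δ + cos φ cos δ cos H = (0.7157)(-0.3173) + (0.6984)(0.9483)(0.8660) = 0.3465.
θ_z = arccos(0.3465) = 69.73°, so the elevation is 90° − 69.73° = 20.27°.

20.3°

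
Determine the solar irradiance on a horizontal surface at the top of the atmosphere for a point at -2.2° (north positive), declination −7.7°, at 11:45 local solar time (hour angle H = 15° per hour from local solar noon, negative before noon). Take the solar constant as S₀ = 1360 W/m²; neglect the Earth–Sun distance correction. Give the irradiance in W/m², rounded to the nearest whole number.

1351 W/m²

Hour angle H = 15° × (11.75 − 12) = -3.75°.
With φ = -2.2°, δ = -7.7°, H = -3.75°: sin φ sin δ = 0.0051, cos φ cos δ cos H = 0.9881, so cos θ_z = 0.9932.
Top-of-atmosphere irradiance = S₀ cos θ_z = 1360 × 0.9932 = 1350.75 W/m².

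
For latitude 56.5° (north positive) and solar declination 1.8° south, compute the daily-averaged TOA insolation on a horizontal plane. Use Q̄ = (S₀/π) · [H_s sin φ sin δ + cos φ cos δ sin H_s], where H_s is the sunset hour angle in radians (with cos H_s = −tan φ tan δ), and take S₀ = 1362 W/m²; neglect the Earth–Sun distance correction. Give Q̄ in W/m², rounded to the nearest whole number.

222 W/m²

cos H_s = −tan(56.5°) · tan(-1.8°) = 0.0475, so H_s = arccos(0.0475) = 87.28°. In radians, H_s = 1.5233.
H_s sin φ sin δ = 1.5233 × 0.8339 × -0.0314 = -0.0399.
cos φ cos δ sin H_s = 0.5519 × 0.9995 × 0.9989 = 0.5510.
Q̄ = (1362/π) × (-0.0399 + 0.5510) = 433.54 × 0.5111 = 221.58 W/m².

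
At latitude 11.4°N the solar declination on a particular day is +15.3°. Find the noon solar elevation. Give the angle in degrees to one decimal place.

86.1°

At local solar noon the hour angle is zero, so the elevation is 90° − |φ − δ| = 90° − |11.4° − (15.3°)| = 90° − 3.9° = 86.1°.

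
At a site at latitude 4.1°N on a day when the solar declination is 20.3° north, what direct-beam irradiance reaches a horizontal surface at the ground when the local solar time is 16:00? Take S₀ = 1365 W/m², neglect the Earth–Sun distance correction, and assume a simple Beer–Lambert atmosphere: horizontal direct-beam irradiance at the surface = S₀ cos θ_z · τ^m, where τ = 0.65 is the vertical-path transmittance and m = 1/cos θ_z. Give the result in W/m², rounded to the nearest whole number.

Hour angle H = 15° × (16 − 12) = 60.00°.
With φ = 4.1°, δ = 20.3°, H = 60.00°: sin φ sin δ = 0.0248, cos φ cos δ cos H = 0.4677, so cos θ_z = 0.4925.
Air mass m = 1/cos θ_z = 1/0.4925 = 2.030; τ^m = 0.65^2.030 = 0.4171.
Surface direct beam = 1365 × 0.4925 × 0.4171 = 280.40 W/m².

280 W/m²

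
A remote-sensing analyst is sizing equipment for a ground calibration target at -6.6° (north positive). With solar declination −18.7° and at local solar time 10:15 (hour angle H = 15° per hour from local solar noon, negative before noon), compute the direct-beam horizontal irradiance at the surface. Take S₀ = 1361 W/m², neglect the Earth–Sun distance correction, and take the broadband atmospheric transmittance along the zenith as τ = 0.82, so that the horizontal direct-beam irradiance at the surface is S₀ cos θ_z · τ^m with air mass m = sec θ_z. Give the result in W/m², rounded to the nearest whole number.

957 W/m²

Hour angle H = 15° × (10.25 − 12) = -26.25°.
cos θ_z = sin(-6.6°) sin(-18.7°) + cos(-6.6°) cos(-18.7°) cos(-26.25°) = 0.0369 + 0.8439 = 0.8808.
Air mass m = 1/cos θ_z = 1/0.8808 = 1.135; τ^m = 0.82^1.135 = 0.7983.
Surface direct beam = 1361 × 0.8808 × 0.7983 = 956.98 W/m².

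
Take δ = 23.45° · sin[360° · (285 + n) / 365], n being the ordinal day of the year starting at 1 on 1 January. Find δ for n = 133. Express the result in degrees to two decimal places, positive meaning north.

+18.55°

360 × (285 + 133) / 365 = 412.274°; sin(412.274°) = 0.7909.
δ = 23.45 × 0.7909 = 18.547° ≈ +18.55°.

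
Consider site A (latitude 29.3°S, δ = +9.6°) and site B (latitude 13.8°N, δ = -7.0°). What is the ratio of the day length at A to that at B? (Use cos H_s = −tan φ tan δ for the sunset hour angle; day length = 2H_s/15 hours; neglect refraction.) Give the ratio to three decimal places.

0.958

A: H_s = arccos(−tan -29.3° · tan 9.6°) = 84.55°, so 2H_s/15 = 11.2733 h.
B: H_s = arccos(−tan 13.8° · tan -7.0°) = 88.27°, so 2H_s/15 = 11.7693 h.
Ratio A/B = 11.2733 / 11.7693 = 0.9579.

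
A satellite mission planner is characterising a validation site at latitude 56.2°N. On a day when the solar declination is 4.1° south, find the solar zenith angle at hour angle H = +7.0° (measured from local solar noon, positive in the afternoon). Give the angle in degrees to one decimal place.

60.6°

cos θ_z = sin φ sin δ + cos φ cos δ cos H = (0.8310)(-0.0715) + (0.5563)(0.9974)(0.9925) = 0.4913.
θ_z = arccos(0.4913) = 60.57°.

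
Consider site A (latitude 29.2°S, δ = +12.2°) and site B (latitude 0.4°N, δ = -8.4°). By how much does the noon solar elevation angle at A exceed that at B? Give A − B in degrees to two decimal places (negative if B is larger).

A: 90° − |-29.2 − (12.2)| = 48.60°.
B: 90° − |0.4 − (-8.4)| = 81.20°.
A − B = 48.60 − 81.20 = -32.60°.

-32.60°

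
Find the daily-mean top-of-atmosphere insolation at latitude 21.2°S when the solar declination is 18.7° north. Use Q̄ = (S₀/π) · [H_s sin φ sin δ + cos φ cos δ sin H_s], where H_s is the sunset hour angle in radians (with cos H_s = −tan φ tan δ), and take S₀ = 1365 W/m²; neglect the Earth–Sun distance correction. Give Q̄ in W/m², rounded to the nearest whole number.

The sunset hour angle satisfies cos H_s = −tan φ tan δ = 0.1313, giving H_s = 82.46°. In radians, H_s = 1.4392.
H_s sin φ sin δ = 1.4392 × -0.3616 × 0.3206 = -0.1668.
cos φ cos δ sin H_s = 0.9323 × 0.9472 × 0.9914 = 0.8755.
Q̄ = (1365/π) × (-0.1668 + 0.8755) = 434.49 × 0.7087 = 307.92 W/m².

308 W/m²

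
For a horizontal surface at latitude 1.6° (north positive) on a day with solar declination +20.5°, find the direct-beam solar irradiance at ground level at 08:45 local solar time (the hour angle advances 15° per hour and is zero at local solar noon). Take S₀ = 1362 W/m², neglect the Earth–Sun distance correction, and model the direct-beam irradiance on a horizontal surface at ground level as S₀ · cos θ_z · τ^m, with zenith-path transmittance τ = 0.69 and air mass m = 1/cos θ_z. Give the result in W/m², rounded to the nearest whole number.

473 W/m²

Hour angle H = 15° × (8.75 − 12) = -48.75°.
cos θ_z = sin(1.6°) sin(20.5°) + cos(1.6°) cos(20.5°) cos(-48.75°) = 0.0098 + 0.6174 = 0.6272.
Air mass m = 1/cos θ_z = 1/0.6272 = 1.594; τ^m = 0.69^1.594 = 0.5535.
Surface direct beam = 1362 × 0.6272 × 0.5535 = 472.83 W/m².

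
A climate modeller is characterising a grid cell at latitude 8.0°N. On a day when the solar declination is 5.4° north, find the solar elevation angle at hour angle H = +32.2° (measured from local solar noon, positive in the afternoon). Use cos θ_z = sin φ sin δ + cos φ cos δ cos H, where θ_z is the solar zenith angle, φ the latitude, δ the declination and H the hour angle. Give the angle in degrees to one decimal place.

cos θ_z = sin φ sin δ + cos φ cos δ cos H = (0.1392)(0.0941) + (0.9903)(0.9956)(0.8462) = 0.8474.
θ_z = arccos(0.8474) = 32.07°, so the elevation is 90° − 32.07° = 57.93°.

57.9°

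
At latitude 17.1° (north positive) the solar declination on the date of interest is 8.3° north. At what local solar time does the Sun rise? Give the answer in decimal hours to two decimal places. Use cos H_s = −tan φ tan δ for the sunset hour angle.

5.83 h

cos H_s = −tan(17.1°) · tan(8.3°) = -0.0449, so H_s = arccos(-0.0449) = 92.57°.
Sunrise is at 12 − H_s/15 = 12 − 6.171 = 5.829 h local solar time.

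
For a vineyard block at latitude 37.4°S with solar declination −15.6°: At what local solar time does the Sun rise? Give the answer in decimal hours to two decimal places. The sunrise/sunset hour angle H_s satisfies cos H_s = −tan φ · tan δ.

5.18 h

−tan φ tan δ = −(-0.7646)(-0.2792) = -0.2135; H_s = arccos(-0.2135) = 102.33°.
Sunrise is at 12 − H_s/15 = 12 − 6.822 = 5.178 h local solar time.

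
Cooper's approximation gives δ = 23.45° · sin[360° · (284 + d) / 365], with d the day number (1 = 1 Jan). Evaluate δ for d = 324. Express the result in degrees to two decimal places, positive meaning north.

-20.24°

360 × (284 + 324) / 365 = 599.671°; sin(599.671°) = -0.8631.
δ = 23.45 × -0.8631 = -20.240° ≈ -20.24°.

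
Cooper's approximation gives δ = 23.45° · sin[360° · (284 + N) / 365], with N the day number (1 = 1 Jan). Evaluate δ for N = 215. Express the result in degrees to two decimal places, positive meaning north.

+17.38°

360 × (284 + 215) / 365 = 492.164°; sin(492.164°) = 0.7412.
δ = 23.45 × 0.7412 = 17.381° ≈ +17.38°.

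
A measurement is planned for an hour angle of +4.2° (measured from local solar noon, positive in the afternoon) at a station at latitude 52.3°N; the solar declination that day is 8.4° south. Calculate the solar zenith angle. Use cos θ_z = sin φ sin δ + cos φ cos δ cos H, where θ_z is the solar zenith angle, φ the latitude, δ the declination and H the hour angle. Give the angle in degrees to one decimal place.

60.8°

With φ = 52.3°, δ = -8.4°, H = 4.20°: sin φ sin δ = -0.1156, cos φ cos δ cos H = 0.6033, so cos θ_z = 0.4877.
θ_z = arccos(0.4877) = 60.81°.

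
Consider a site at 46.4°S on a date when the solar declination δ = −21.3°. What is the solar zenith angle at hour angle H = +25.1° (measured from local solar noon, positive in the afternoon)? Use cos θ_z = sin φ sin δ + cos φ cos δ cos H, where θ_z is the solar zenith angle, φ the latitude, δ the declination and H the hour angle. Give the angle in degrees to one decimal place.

cos θ_z = sin φ sin δ + cos φ cos δ cos H = (-0.7242)(-0.3633) + (0.6896)(0.9317)(0.9056) = 0.8450.
θ_z = arccos(0.8450) = 32.33°.

32.3°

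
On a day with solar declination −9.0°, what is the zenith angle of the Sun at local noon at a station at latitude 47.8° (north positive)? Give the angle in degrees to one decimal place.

56.8°

At local solar noon the hour angle is zero, so the zenith angle is |φ − δ| = |47.8° − (-9.0°)| = 56.8°.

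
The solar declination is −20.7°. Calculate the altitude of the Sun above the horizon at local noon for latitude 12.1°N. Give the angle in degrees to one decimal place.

At local solar noon the hour angle is zero, so the elevation is 90° − |φ − δ| = 90° − |12.1° − (-20.7°)| = 90° − 32.8° = 57.2°.

57.2°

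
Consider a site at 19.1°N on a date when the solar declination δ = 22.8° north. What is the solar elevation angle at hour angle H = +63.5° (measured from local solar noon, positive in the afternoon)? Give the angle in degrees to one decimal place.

cos θ_z = sin(19.1°) sin(22.8°) + cos(19.1°) cos(22.8°) cos(63.50°) = 0.1268 + 0.3887 = 0.5155.
θ_z = arccos(0.5155) = 58.97°, so the elevation is 90° − 58.97° = 31.03°.

31.0°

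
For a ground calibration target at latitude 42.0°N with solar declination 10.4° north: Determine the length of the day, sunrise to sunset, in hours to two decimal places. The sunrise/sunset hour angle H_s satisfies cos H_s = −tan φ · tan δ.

cos H_s = −tan(42.0°) · tan(10.4°) = -0.1653, so H_s = arccos(-0.1653) = 99.51°.
Day length = 2 H_s / 15° h⁻¹ = 199.02° / 15 = 13.268 h.

13.27 hours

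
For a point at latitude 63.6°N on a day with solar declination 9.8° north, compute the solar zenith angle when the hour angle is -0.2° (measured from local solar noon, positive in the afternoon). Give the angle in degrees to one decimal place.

cos θ_z = sin φ sin δ + cos φ cos δ cos H = (0.8957)(0.1702) + (0.4446)(0.9854)(1.0000) = 0.5906.
θ_z = arccos(0.5906) = 53.80°.

53.8°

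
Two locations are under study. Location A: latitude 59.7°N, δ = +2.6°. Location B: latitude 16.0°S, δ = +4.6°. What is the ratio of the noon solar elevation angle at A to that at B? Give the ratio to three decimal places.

0.474

A: 90° − |59.7 − (2.6)| = 32.90°.
B: 90° − |-16.0 − (4.6)| = 69.40°.
Ratio A/B = 32.9000 / 69.4000 = 0.4741.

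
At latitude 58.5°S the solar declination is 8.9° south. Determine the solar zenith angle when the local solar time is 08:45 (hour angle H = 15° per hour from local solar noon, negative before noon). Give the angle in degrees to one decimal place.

61.8°

Hour angle H = 15° × (8.75 − 12) = -48.75°.
With φ = -58.5°, δ = -8.9°, H = -48.75°: sin φ sin δ = 0.1319, cos φ cos δ cos H = 0.3404, so cos θ_z = 0.4723.
θ_z = arccos(0.4723) = 61.82°.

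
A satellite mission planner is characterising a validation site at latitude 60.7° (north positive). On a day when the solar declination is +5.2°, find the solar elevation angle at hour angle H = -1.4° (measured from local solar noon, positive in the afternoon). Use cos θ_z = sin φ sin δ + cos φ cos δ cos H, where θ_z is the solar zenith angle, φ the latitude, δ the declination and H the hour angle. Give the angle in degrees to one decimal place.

34.5°

With φ = 60.7°, δ = 5.2°, H = -1.40°: sin φ sin δ = 0.0790, cos φ cos δ cos H = 0.4872, so cos θ_z = 0.5662.
θ_z = arccos(0.5662) = 55.51°, so the elevation is 90° − 55.51° = 34.49°.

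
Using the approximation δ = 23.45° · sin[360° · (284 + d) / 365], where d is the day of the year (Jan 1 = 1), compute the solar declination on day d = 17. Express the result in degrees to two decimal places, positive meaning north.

-20.92°

360 × (284 + 17) / 365 = 296.877°; sin(296.877°) = -0.8920.
δ = 23.45 × -0.8920 = -20.917° ≈ -20.92°.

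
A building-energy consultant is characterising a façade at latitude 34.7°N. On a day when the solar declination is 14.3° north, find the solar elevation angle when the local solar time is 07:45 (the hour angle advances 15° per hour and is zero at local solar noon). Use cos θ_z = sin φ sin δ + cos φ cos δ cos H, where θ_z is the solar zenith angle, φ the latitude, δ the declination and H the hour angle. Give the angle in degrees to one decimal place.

Hour angle H = 15° × (7.75 − 12) = -63.75°.
cos θ_z = sin(34.7°) sin(14.3°) + cos(34.7°) cos(14.3°) cos(-63.75°) = 0.1406 + 0.3524 = 0.4930.
θ_z = arccos(0.4930) = 60.46°, so the elevation is 90° − 60.46° = 29.54°.

29.5°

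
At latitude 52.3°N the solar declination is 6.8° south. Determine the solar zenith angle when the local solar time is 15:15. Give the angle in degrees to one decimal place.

Hour angle H = 15° × (15.25 − 12) = 48.75°.
With φ = 52.3°, δ = -6.8°, H = 48.75°: sin φ sin δ = -0.0937, cos φ cos δ cos H = 0.4004, so cos θ_z = 0.3067.
θ_z = arccos(0.3067) = 72.14°.

72.1°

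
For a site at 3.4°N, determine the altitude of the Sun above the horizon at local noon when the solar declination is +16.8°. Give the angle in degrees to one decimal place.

At local solar noon the hour angle is zero, so the elevation is 90° − |φ − δ| = 90° − |3.4° − (16.8°)| = 90° − 13.4° = 76.6°.

76.6°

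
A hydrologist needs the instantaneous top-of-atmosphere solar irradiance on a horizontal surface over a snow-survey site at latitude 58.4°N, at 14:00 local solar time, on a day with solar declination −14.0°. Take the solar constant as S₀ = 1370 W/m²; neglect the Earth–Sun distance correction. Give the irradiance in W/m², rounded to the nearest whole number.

Hour angle H = 15° × (14 − 12) = 30.00°.
With φ = 58.4°, δ = -14.0°, H = 30.00°: sin φ sin δ = -0.2061, cos φ cos δ cos H = 0.4403, so cos θ_z = 0.2342.
Top-of-atmosphere irradiance = S₀ cos θ_z = 1370 × 0.2342 = 320.85 W/m².

321 W/m²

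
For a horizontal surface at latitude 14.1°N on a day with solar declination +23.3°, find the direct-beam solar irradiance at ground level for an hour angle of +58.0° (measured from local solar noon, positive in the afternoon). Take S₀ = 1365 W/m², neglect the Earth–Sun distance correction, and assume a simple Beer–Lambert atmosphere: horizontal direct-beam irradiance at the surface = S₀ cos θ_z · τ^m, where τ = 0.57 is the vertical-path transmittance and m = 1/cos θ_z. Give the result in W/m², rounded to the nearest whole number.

With φ = 14.1°, δ = 23.3°, H = 58.00°: sin φ sin δ = 0.0964, cos φ cos δ cos H = 0.4720, so cos θ_z = 0.5684.
Air mass m = 1/cos θ_z = 1/0.5684 = 1.759; τ^m = 0.57^1.759 = 0.3720.
Surface direct beam = 1365 × 0.5684 × 0.3720 = 288.62 W/m².

289 W/m²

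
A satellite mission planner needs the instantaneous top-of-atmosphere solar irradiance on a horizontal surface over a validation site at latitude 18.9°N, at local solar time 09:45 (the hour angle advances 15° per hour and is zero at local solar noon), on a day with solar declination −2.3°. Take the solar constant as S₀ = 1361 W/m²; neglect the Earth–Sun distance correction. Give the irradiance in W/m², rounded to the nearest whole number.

Hour angle H = 15° × (9.75 − 12) = -33.75°.
cos θ_z = sin φ sin δ + cos φ cos δ cos H = (0.3239)(-0.0401) + (0.9461)(0.9992)(0.8315) = 0.7731.
Top-of-atmosphere irradiance = S₀ cos θ_z = 1361 × 0.7731 = 1052.19 W/m².

1052 W/m²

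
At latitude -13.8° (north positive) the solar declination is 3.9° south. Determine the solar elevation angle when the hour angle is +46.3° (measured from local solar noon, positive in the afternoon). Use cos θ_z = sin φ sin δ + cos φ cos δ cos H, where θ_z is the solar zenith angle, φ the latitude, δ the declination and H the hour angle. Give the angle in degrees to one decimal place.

With φ = -13.8°, δ = -3.9°, H = 46.30°: sin φ sin δ = 0.0162, cos φ cos δ cos H = 0.6694, so cos θ_z = 0.6856.
θ_z = arccos(0.6856) = 46.72°, so the elevation is 90° − 46.72° = 43.28°.

43.3°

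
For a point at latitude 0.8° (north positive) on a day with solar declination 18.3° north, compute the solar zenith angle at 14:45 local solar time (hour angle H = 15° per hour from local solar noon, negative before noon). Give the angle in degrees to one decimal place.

44.1°

Hour angle H = 15° × (14.75 − 12) = 41.25°.
cos θ_z = sin φ sin δ + cos φ cos δ cos H = (0.0140)(0.3140) + (0.9999)(0.9494)(0.7518) = 0.7181.
θ_z = arccos(0.7181) = 44.10°.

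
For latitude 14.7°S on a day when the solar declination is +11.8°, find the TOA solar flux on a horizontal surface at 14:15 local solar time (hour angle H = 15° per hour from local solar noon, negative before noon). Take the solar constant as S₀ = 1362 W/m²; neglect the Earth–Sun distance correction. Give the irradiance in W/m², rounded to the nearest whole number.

Hour angle H = 15° × (14.25 − 12) = 33.75°.
cos θ_z = sin φ sin δ + cos φ cos δ cos H = (-0.2538)(0.2045) + (0.9673)(0.9789)(0.8315) = 0.7354.
Top-of-atmosphere irradiance = S₀ cos θ_z = 1362 × 0.7354 = 1001.61 W/m².

1002 W/m²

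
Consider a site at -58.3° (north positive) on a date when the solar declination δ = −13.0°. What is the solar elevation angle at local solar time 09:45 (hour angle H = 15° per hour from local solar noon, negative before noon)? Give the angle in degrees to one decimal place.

38.1°

Hour angle H = 15° × (9.75 − 12) = -33.75°.
cos θ_z = sin(-58.3°) sin(-13.0°) + cos(-58.3°) cos(-13.0°) cos(-33.75°) = 0.1914 + 0.4257 = 0.6171.
θ_z = arccos(0.6171) = 51.90°, so the elevation is 90° − 51.90° = 38.10°.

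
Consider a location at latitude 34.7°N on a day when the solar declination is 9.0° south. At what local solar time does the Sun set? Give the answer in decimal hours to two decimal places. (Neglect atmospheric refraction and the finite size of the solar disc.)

17.58 h

The sunset hour angle satisfies cos H_s = −tan φ tan δ = 0.1097, giving H_s = 83.70°.
Sunset is at 12 + H_s/15 = 12 + 5.580 = 17.580 h local solar time.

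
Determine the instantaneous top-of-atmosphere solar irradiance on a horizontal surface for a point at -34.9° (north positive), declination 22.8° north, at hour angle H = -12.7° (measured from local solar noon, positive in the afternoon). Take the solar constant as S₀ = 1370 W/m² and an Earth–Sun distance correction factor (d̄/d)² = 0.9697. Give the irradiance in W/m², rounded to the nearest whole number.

cos θ_z = sin φ sin δ + cos φ cos δ cos H = (-0.5721)(0.3875) + (0.8202)(0.9219)(0.9755) = 0.5159.
Top-of-atmosphere irradiance = S₀ (d̄/d)² cos θ_z = 1370 × 0.9697 × 0.5159 = 685.37 W/m².

685 W/m²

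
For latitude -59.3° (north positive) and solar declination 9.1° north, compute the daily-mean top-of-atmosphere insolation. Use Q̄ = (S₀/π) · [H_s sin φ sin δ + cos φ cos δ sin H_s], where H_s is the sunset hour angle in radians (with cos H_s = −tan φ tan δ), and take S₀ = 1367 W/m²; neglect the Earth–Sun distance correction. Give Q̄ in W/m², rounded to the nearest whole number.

134 W/m²

cos H_s = −tan(-59.3°) · tan(9.1°) = 0.2698, so H_s = arccos(0.2698) = 74.35°. In radians, H_s = 1.2977.
H_s sin φ sin δ = 1.2977 × -0.8599 × 0.1582 = -0.1765.
cos φ cos δ sin H_s = 0.5105 × 0.9874 × 0.9629 = 0.4854.
Q̄ = (1367/π) × (-0.1765 + 0.4854) = 435.13 × 0.3089 = 134.41 W/m².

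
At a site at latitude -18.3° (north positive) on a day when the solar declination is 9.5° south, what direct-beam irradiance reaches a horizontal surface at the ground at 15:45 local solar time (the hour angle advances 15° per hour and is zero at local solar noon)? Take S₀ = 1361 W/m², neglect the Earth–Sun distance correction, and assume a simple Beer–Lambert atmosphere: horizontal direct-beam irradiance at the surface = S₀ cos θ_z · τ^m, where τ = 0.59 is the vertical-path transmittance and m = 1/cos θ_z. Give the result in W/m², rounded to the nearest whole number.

Hour angle H = 15° × (15.75 − 12) = 56.25°.
cos θ_z = sin φ sin δ + cos φ cos δ cos H = (-0.3140)(-0.1650) + (0.9494)(0.9863)(0.5556) = 0.5721.
Air mass m = 1/cos θ_z = 1/0.5721 = 1.748; τ^m = 0.59^1.748 = 0.3976.
Surface direct beam = 1361 × 0.5721 × 0.3976 = 309.58 W/m².

310 W/m²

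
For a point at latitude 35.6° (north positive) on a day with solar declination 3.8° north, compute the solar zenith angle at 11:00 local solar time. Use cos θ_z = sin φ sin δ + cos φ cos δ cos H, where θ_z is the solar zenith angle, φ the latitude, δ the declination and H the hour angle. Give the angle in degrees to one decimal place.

Hour angle H = 15° × (11 − 12) = -15.00°.
With φ = 35.6°, δ = 3.8°, H = -15.00°: sin φ sin δ = 0.0386, cos φ cos δ cos H = 0.7837, so cos θ_z = 0.8223.
θ_z = arccos(0.8223) = 34.68°.

34.7°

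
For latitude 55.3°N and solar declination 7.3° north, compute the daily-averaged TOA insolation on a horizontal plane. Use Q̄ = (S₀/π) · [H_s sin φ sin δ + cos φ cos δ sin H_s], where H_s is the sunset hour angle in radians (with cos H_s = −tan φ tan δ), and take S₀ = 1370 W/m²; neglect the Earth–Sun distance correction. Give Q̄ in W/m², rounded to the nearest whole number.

322 W/m²

The sunset hour angle satisfies cos H_s = −tan φ tan δ = -0.1850, giving H_s = 100.66°. In radians, H_s = 1.7568.
H_s sin φ sin δ = 1.7568 × 0.8221 × 0.1271 = 0.1836.
cos φ cos δ sin H_s = 0.5693 × 0.9919 × 0.9828 = 0.5550.
Q̄ = (1370/π) × (0.1836 + 0.5550) = 436.08 × 0.7386 = 322.09 W/m².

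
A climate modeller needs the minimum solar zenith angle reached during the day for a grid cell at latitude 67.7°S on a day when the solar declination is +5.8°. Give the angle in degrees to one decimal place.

73.5°

At local solar noon the hour angle is zero, so the zenith angle is |φ − δ| = |-67.7° − (5.8°)| = 73.5°.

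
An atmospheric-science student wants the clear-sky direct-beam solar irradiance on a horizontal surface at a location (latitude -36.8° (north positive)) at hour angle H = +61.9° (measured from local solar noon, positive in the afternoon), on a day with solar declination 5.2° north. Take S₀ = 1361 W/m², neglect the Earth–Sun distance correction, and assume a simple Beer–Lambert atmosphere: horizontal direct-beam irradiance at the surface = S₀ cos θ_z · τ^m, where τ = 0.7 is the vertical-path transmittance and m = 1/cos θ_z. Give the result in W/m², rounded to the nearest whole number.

cos θ_z = sin(-36.8°) sin(5.2°) + cos(-36.8°) cos(5.2°) cos(61.90°) = -0.0543 + 0.3756 = 0.3213.
Air mass m = 1/cos θ_z = 1/0.3213 = 3.112; τ^m = 0.7^3.112 = 0.3296.
Surface direct beam = 1361 × 0.3213 × 0.3296 = 144.13 W/m².

144 W/m²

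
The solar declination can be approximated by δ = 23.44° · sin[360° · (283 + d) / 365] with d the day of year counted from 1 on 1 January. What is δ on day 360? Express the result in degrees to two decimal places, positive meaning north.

-23.38°

360 × (283 + 360) / 365 = 634.192°; sin(634.192°) = -0.9973.
δ = 23.44 × -0.9973 = -23.377° ≈ -23.38°.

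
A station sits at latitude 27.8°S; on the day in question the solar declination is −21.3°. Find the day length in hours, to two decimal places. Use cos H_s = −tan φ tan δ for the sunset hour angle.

13.58 hours

−tan φ tan δ = −(-0.5272)(-0.3899) = -0.2056; H_s = arccos(-0.2056) = 101.86°.
Day length = 2 H_s / 15° h⁻¹ = 203.72° / 15 = 13.581 h.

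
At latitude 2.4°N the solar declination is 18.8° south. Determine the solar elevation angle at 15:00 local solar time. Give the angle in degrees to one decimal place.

40.9°

Hour angle H = 15° × (15 − 12) = 45.00°.
cos θ_z = sin(2.4°) sin(-18.8°) + cos(2.4°) cos(-18.8°) cos(45.00°) = -0.0135 + 0.6688 = 0.6553.
θ_z = arccos(0.6553) = 49.06°, so the elevation is 90° − 49.06° = 40.94°.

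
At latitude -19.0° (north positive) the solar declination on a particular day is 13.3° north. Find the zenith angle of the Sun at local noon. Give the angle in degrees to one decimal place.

At local solar noon the hour angle is zero, so the zenith angle is |φ − δ| = |-19.0° − (13.3°)| = 32.3°.

32.3°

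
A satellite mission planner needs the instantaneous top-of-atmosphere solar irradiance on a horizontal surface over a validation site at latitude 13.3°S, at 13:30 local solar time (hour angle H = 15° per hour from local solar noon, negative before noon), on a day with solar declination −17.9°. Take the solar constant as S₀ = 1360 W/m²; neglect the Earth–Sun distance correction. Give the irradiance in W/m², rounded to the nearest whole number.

1260 W/m²

Hour angle H = 15° × (13.5 − 12) = 22.50°.
cos θ_z = sin(-13.3°) sin(-17.9°) + cos(-13.3°) cos(-17.9°) cos(22.50°) = 0.0707 + 0.8556 = 0.9263.
Top-of-atmosphere irradiance = S₀ cos θ_z = 1360 × 0.9263 = 1259.77 W/m².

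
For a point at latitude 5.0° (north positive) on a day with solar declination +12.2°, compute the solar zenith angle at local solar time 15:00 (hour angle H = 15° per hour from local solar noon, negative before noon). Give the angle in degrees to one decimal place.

Hour angle H = 15° × (15 − 12) = 45.00°.
cos θ_z = sin(5.0°) sin(12.2°) + cos(5.0°) cos(12.2°) cos(45.00°) = 0.0184 + 0.6885 = 0.7069.
θ_z = arccos(0.7069) = 45.02°.

45.0°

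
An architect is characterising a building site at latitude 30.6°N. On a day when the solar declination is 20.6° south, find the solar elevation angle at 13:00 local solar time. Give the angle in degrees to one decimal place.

36.8°

Hour angle H = 15° × (13 − 12) = 15.00°.
With φ = 30.6°, δ = -20.6°, H = 15.00°: sin φ sin δ = -0.1791, cos φ cos δ cos H = 0.7783, so cos θ_z = 0.5992.
θ_z = arccos(0.5992) = 53.19°, so the elevation is 90° − 53.19° = 36.81°.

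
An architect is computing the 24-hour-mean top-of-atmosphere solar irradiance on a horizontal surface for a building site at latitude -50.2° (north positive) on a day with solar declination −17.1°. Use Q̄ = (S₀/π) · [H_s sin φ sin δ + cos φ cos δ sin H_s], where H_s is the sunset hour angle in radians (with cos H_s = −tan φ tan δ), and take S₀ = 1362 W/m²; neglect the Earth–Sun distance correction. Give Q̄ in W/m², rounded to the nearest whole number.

437 W/m²

The sunset hour angle satisfies cos H_s = −tan φ tan δ = -0.3692, giving H_s = 111.67°. In radians, H_s = 1.9490.
H_s sin φ sin δ = 1.9490 × -0.7683 × -0.2940 = 0.4402.
cos φ cos δ sin H_s = 0.6401 × 0.9558 × 0.9293 = 0.5686.
Q̄ = (1362/π) × (0.4402 + 0.5686) = 433.54 × 1.0088 = 437.36 W/m².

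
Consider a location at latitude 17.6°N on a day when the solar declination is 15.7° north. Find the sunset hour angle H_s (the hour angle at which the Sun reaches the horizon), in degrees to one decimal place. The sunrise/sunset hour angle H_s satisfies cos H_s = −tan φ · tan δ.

The sunset hour angle satisfies cos H_s = −tan φ tan δ = -0.0892, giving H_s = 95.12°.

95.1°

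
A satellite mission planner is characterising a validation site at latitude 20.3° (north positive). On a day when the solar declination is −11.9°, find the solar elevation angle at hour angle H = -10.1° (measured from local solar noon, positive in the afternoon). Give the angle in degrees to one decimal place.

With φ = 20.3°, δ = -11.9°, H = -10.10°: sin φ sin δ = -0.0715, cos φ cos δ cos H = 0.9035, so cos θ_z = 0.8320.
θ_z = arccos(0.8320) = 33.70°, so the elevation is 90° − 33.70° = 56.30°.

56.3°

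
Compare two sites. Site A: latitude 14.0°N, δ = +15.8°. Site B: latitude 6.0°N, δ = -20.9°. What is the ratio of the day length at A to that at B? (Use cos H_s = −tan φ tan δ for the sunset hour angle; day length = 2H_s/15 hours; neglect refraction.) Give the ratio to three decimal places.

1.072

A: H_s = arccos(−tan 14.0° · tan 15.8°) = 94.05°, so 2H_s/15 = 12.5400 h.
B: H_s = arccos(−tan 6.0° · tan -20.9°) = 87.70°, so 2H_s/15 = 11.6933 h.
Ratio A/B = 12.5400 / 11.6933 = 1.0724.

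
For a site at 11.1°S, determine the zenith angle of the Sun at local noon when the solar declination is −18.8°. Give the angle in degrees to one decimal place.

At local solar noon the hour angle is zero, so the zenith angle is |φ − δ| = |-11.1° − (-18.8°)| = 7.7°.

7.7°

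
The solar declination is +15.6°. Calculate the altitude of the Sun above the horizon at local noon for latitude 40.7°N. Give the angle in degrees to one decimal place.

64.9°

At local solar noon the hour angle is zero, so the elevation is 90° − |φ − δ| = 90° − |40.7° − (15.6°)| = 90° − 25.1° = 64.9°.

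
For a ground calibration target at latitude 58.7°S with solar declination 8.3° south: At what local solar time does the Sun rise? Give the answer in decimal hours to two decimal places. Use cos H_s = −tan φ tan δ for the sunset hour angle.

−tan φ tan δ = −(-1.6447)(-0.1459) = -0.2400; H_s = arccos(-0.2400) = 103.89°.
Sunrise is at 12 − H_s/15 = 12 − 6.926 = 5.074 h local solar time.

5.07 h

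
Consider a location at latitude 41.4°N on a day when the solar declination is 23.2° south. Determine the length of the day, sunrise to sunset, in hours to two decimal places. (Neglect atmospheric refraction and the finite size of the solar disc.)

The sunset hour angle satisfies cos H_s = −tan φ tan δ = 0.3779, giving H_s = 67.80°.
Day length = 2 H_s / 15° h⁻¹ = 135.60° / 15 = 9.040 h.

9.04 hours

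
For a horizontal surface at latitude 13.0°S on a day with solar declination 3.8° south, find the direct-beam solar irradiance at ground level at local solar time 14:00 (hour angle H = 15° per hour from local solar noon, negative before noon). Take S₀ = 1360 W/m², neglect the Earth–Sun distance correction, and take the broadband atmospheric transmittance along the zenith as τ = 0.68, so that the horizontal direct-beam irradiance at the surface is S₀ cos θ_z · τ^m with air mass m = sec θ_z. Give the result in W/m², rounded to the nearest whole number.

743 W/m²

Hour angle H = 15° × (14 − 12) = 30.00°.
cos θ_z = sin φ sin δ + cos φ cos δ cos H = (-0.2250)(-0.0663) + (0.9744)(0.9978)(0.8660) = 0.8569.
Air mass m = 1/cos θ_z = 1/0.8569 = 1.167; τ^m = 0.68^1.167 = 0.6376.
Surface direct beam = 1360 × 0.8569 × 0.6376 = 743.05 W/m².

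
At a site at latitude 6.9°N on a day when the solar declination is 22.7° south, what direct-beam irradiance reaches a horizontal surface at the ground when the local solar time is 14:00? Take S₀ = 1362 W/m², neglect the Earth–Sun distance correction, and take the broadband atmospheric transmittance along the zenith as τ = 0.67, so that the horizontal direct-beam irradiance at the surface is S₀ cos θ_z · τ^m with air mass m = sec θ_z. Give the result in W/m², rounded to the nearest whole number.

Hour angle H = 15° × (14 − 12) = 30.00°.
cos θ_z = sin(6.9°) sin(-22.7°) + cos(6.9°) cos(-22.7°) cos(30.00°) = -0.0464 + 0.7932 = 0.7468.
Air mass m = 1/cos θ_z = 1/0.7468 = 1.339; τ^m = 0.67^1.339 = 0.5849.
Surface direct beam = 1362 × 0.7468 × 0.5849 = 594.93 W/m².

595 W/m²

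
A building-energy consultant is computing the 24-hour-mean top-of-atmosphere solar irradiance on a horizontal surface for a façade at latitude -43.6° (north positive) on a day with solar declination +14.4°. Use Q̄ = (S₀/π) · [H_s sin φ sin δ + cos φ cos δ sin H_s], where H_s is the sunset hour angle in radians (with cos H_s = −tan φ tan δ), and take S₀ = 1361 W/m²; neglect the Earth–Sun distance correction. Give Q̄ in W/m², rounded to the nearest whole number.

−tan φ tan δ = −(-0.9523)(0.2568) = 0.2446; H_s = arccos(0.2446) = 75.84°. In radians, H_s = 1.3237.
H_s sin φ sin δ = 1.3237 × -0.6896 × 0.2487 = -0.2270.
cos φ cos δ sin H_s = 0.7242 × 0.9686 × 0.9696 = 0.6801.
Q̄ = (1361/π) × (-0.2270 + 0.6801) = 433.22 × 0.4531 = 196.29 W/m².

196 W/m²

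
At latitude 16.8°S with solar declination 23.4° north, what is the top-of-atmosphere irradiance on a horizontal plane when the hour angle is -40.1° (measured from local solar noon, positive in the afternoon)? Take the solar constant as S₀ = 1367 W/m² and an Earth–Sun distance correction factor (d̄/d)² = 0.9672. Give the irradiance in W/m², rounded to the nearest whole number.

With φ = -16.8°, δ = 23.4°, H = -40.10°: sin φ sin δ = -0.1148, cos φ cos δ cos H = 0.6720, so cos θ_z = 0.5572.
Top-of-atmosphere irradiance = S₀ (d̄/d)² cos θ_z = 1367 × 0.9672 × 0.5572 = 736.71 W/m².

737 W/m²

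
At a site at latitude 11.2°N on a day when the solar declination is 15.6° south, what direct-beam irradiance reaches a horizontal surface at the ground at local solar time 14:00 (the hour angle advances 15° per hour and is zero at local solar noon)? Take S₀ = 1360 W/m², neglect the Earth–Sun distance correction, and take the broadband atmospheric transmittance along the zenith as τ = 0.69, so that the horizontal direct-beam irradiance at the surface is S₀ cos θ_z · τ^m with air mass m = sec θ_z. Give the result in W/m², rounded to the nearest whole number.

Hour angle H = 15° × (14 − 12) = 30.00°.
With φ = 11.2°, δ = -15.6°, H = 30.00°: sin φ sin δ = -0.0522, cos φ cos δ cos H = 0.8182, so cos θ_z = 0.7660.
Air mass m = 1/cos θ_z = 1/0.7660 = 1.305; τ^m = 0.69^1.305 = 0.6162.
Surface direct beam = 1360 × 0.7660 × 0.6162 = 641.93 W/m².

642 W/m²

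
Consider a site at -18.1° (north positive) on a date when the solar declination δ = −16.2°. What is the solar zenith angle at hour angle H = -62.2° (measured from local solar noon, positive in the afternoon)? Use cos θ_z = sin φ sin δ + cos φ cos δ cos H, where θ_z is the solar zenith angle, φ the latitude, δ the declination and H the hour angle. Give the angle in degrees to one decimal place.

cos θ_z = sin(-18.1°) sin(-16.2°) + cos(-18.1°) cos(-16.2°) cos(-62.20°) = 0.0867 + 0.4257 = 0.5124.
θ_z = arccos(0.5124) = 59.18°.

59.2°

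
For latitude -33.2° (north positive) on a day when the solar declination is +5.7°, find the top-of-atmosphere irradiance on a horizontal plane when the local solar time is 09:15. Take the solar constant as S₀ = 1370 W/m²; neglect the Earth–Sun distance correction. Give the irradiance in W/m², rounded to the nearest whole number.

Hour angle H = 15° × (9.25 − 12) = -41.25°.
With φ = -33.2°, δ = 5.7°, H = -41.25°: sin φ sin δ = -0.0544, cos φ cos δ cos H = 0.6260, so cos θ_z = 0.5716.
Top-of-atmosphere irradiance = S₀ cos θ_z = 1370 × 0.5716 = 783.09 W/m².

783 W/m²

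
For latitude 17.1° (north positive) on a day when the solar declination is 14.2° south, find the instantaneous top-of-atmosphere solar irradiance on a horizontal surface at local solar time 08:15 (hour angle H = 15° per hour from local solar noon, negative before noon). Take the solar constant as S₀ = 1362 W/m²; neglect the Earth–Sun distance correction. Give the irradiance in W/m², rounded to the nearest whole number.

603 W/m²

Hour angle H = 15° × (8.25 − 12) = -56.25°.
cos θ_z = sin(17.1°) sin(-14.2°) + cos(17.1°) cos(-14.2°) cos(-56.25°) = -0.0721 + 0.5148 = 0.4427.
Top-of-atmosphere irradiance = S₀ cos θ_z = 1362 × 0.4427 = 602.96 W/m².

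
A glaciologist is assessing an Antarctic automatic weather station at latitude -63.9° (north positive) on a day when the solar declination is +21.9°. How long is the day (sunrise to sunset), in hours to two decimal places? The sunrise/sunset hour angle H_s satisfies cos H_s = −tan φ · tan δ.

−tan φ tan δ = −(-2.0413)(0.4020) = 0.8206; H_s = arccos(0.8206) = 34.86°.
Day length = 2 H_s / 15° h⁻¹ = 69.72° / 15 = 4.648 h.

4.65 hours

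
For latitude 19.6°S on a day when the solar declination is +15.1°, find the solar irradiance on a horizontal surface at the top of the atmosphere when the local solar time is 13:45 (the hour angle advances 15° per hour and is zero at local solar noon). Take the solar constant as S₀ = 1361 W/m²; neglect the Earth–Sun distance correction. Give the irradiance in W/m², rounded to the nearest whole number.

991 W/m²

Hour angle H = 15° × (13.75 − 12) = 26.25°.
With φ = -19.6°, δ = 15.1°, H = 26.25°: sin φ sin δ = -0.0874, cos φ cos δ cos H = 0.8157, so cos θ_z = 0.7283.
Top-of-atmosphere irradiance = S₀ cos θ_z = 1361 × 0.7283 = 991.22 W/m².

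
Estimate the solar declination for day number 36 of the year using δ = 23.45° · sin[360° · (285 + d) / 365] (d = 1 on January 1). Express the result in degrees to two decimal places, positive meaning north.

-16.11°

360 × (285 + 36) / 365 = 316.603°; sin(316.603°) = -0.6870.
δ = 23.45 × -0.6870 = -16.110° ≈ -16.11°.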